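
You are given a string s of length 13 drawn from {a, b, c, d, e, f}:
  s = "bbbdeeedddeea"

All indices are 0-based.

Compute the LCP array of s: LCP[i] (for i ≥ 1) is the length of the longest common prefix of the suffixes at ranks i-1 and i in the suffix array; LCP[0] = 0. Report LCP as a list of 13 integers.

[0, 0, 2, 1, 0, 2, 1, 3, 0, 1, 1, 2, 2]

rank→(start, suffix):
  0 → (12, 'a')
  1 → (0, 'bbbdeeedddeea')
  2 → (1, 'bbdeeedddeea')
  3 → (2, 'bdeeedddeea')
  4 → (7, 'dddeea')
  5 → (8, 'ddeea')
  6 → (9, 'deea')
  7 → (3, 'deeedddeea')
  8 → (11, 'ea')
  9 → (6, 'edddeea')
  10 → (10, 'eea')
  11 → (5, 'eedddeea')
  12 → (4, 'eeedddeea')

SA = [12, 0, 1, 2, 7, 8, 9, 3, 11, 6, 10, 5, 4]
rank  pair      lcp
   1  s[12:],s[0:]  0  ''
   2  s[0:],s[1:]  2  'bb'
   3  s[1:],s[2:]  1  'b'
   4  s[2:],s[7:]  0  ''
   5  s[7:],s[8:]  2  'dd'
   6  s[8:],s[9:]  1  'd'
   7  s[9:],s[3:]  3  'dee'
   8  s[3:],s[11:]  0  ''
   9  s[11:],s[6:]  1  'e'
  10  s[6:],s[10:]  1  'e'
  11  s[10:],s[5:]  2  'ee'
  12  s[5:],s[4:]  2  'ee'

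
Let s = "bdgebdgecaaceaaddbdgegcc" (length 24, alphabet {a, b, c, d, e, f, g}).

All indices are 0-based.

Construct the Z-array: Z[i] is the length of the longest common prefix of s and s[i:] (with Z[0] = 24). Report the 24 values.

[24, 0, 0, 0, 4, 0, 0, 0, 0, 0, 0, 0, 0, 0, 0, 0, 0, 4, 0, 0, 0, 0, 0, 0]

Z[0]=24
i=1: outside box; Z[1]=0
i=2: outside box; Z[2]=0
i=3: outside box; Z[3]=0
i=4: outside box; Z[4]=4 extend→box=[4,8)
i=5: min(r-i=3, Z[1]=0)=0; Z[5]=0
i=6: min(r-i=2, Z[2]=0)=0; Z[6]=0
i=7: min(r-i=1, Z[3]=0)=0; Z[7]=0
i=8: outside box; Z[8]=0
i=9: outside box; Z[9]=0
i=10: outside box; Z[10]=0
i=11: outside box; Z[11]=0
i=12: outside box; Z[12]=0
i=13: outside box; Z[13]=0
i=14: outside box; Z[14]=0
i=15: outside box; Z[15]=0
i=16: outside box; Z[16]=0
i=17: outside box; Z[17]=4 extend→box=[17,21)
i=18: min(r-i=3, Z[1]=0)=0; Z[18]=0
i=19: min(r-i=2, Z[2]=0)=0; Z[19]=0
i=20: min(r-i=1, Z[3]=0)=0; Z[20]=0
i=21: outside box; Z[21]=0
i=22: outside box; Z[22]=0
i=23: outside box; Z[23]=0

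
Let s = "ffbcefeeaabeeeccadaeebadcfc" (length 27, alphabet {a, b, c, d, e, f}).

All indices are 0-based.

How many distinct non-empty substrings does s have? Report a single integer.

353

rank→(start, suffix):
  0 → (8, 'aabeeeccadaeebadcfc')
  1 → (9, 'abeeeccadaeebadcfc')
  2 → (16, 'adaeebadcfc')
  3 → (22, 'adcfc')
  4 → (18, 'aeebadcfc')
  5 → (21, 'badcfc')
  6 → (2, 'bcefeeaabeeeccadaeebadcfc')
  7 → (10, 'beeeccadaeebadcfc')
  8 → (26, 'c')
  9 → (15, 'cadaeebadcfc')
  10 → (14, 'ccadaeebadcfc')
  11 → (3, 'cefeeaabeeeccadaeebadcfc')
  12 → (24, 'cfc')
  13 → (17, 'daeebadcfc')
  14 → (23, 'dcfc')
  15 → (7, 'eaabeeeccadaeebadcfc')
  16 → (20, 'ebadcfc')
  17 → (13, 'eccadaeebadcfc')
  18 → (6, 'eeaabeeeccadaeebadcfc')
  19 → (19, 'eebadcfc')
  20 → (12, 'eeccadaeebadcfc')
  21 → (11, 'eeeccadaeebadcfc')
  22 → (4, 'efeeaabeeeccadaeebadcfc')
  23 → (1, 'fbcefeeaabeeeccadaeebadcfc')
  24 → (25, 'fc')
  25 → (5, 'feeaabeeeccadaeebadcfc')
  26 → (0, 'ffbcefeeaabeeeccadaeebadcfc')

SA = [8, 9, 16, 22, 18, 21, 2, 10, 26, 15, 14, 3, 24, 17, 23, 7, 20, 13, 6, 19, 12, 11, 4, 1, 25, 5, 0]
[i] adj suffixes → lcp
  [1] 8/9 → 1 ('a')
  [2] 9/16 → 1 ('a')
  [3] 16/22 → 2 ('ad')
  [4] 22/18 → 1 ('a')
  [5] 18/21 → 0 ('')
  [6] 21/2 → 1 ('b')
  [7] 2/10 → 1 ('b')
  [8] 10/26 → 0 ('')
  [9] 26/15 → 1 ('c')
  [10] 15/14 → 1 ('c')
  [11] 14/3 → 1 ('c')
  [12] 3/24 → 1 ('c')
  [13] 24/17 → 0 ('')
  [14] 17/23 → 1 ('d')
  [15] 23/7 → 0 ('')
  [16] 7/20 → 1 ('e')
  [17] 20/13 → 1 ('e')
  [18] 13/6 → 1 ('e')
  [19] 6/19 → 2 ('ee')
  [20] 19/12 → 2 ('ee')
  [21] 12/11 → 2 ('ee')
  [22] 11/4 → 1 ('e')
  [23] 4/1 → 0 ('')
  [24] 1/25 → 1 ('f')
  [25] 25/5 → 1 ('f')
  [26] 5/0 → 1 ('f')

n(n+1)/2 = 27·28/2 = 378
Σ LCP = 0 + 1 + 1 + 2 + 1 + 0 + 1 + 1 + 0 + 1 + 1 + 1 + 1 + 0 + 1 + 0 + 1 + 1 + 1 + 2 + 2 + 2 + 1 + 0 + 1 + 1 + 1 = 25
distinct = 378 − 25 = 353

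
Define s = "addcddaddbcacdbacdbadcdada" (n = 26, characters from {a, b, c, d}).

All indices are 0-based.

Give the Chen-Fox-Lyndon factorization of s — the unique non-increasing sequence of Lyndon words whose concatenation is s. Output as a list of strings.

["addcdd", "addbc", "acdbacdbadcdad", "a"]

emit factor 1: 'addcdd' (i=0, period=6)
emit factor 2: 'addbc' (i=6, period=5)
emit factor 3: 'acdbacdbadcdad' (i=11, period=14)
emit factor 4: 'a' (i=25, period=1)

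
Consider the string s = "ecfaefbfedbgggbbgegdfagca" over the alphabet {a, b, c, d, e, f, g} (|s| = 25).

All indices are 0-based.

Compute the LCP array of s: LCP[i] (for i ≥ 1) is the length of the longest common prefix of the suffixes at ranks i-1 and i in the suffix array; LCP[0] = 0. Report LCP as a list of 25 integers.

[0, 1, 1, 0, 1, 1, 2, 0, 1, 0, 1, 0, 1, 1, 1, 0, 2, 1, 1, 0, 1, 1, 1, 1, 2]

sorted suffixes:
  #0 SA[0]=24  'a'
  #1 SA[1]=3  'aefbfedbgggbbgegdfagca'
  #2 SA[2]=21  'agca'
  #3 SA[3]=14  'bbgegdfagca'
  #4 SA[4]=6  'bfedbgggbbgegdfagca'
  #5 SA[5]=15  'bgegdfagca'
  #6 SA[6]=10  'bgggbbgegdfagca'
  #7 SA[7]=23  'ca'
  #8 SA[8]=1  'cfaefbfedbgggbbgegdfagca'
  #9 SA[9]=9  'dbgggbbgegdfagca'
  #10 SA[10]=19  'dfagca'
  #11 SA[11]=0  'ecfaefbfedbgggbbgegdfagca'
  #12 SA[12]=8  'edbgggbbgegdfagca'
  #13 SA[13]=4  'efbfedbgggbbgegdfagca'
  #14 SA[14]=17  'egdfagca'
  #15 SA[15]=2  'faefbfedbgggbbgegdfagca'
  #16 SA[16]=20  'fagca'
  #17 SA[17]=5  'fbfedbgggbbgegdfagca'
  #18 SA[18]=7  'fedbgggbbgegdfagca'
  #19 SA[19]=13  'gbbgegdfagca'
  #20 SA[20]=22  'gca'
  #21 SA[21]=18  'gdfagca'
  #22 SA[22]=16  'gegdfagca'
  #23 SA[23]=12  'ggbbgegdfagca'
  #24 SA[24]=11  'gggbbgegdfagca'

SA = [24, 3, 21, 14, 6, 15, 10, 23, 1, 9, 19, 0, 8, 4, 17, 2, 20, 5, 7, 13, 22, 18, 16, 12, 11]
[i] adj suffixes → lcp
  [1] 24/3 → 1 ('a')
  [2] 3/21 → 1 ('a')
  [3] 21/14 → 0 ('')
  [4] 14/6 → 1 ('b')
  [5] 6/15 → 1 ('b')
  [6] 15/10 → 2 ('bg')
  [7] 10/23 → 0 ('')
  [8] 23/1 → 1 ('c')
  [9] 1/9 → 0 ('')
  [10] 9/19 → 1 ('d')
  [11] 19/0 → 0 ('')
  [12] 0/8 → 1 ('e')
  [13] 8/4 → 1 ('e')
  [14] 4/17 → 1 ('e')
  [15] 17/2 → 0 ('')
  [16] 2/20 → 2 ('fa')
  [17] 20/5 → 1 ('f')
  [18] 5/7 → 1 ('f')
  [19] 7/13 → 0 ('')
  [20] 13/22 → 1 ('g')
  [21] 22/18 → 1 ('g')
  [22] 18/16 → 1 ('g')
  [23] 16/12 → 1 ('g')
  [24] 12/11 → 2 ('gg')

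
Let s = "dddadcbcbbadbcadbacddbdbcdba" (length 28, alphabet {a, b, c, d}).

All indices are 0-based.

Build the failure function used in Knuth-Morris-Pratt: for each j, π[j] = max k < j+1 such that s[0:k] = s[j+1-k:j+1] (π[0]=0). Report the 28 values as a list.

π[0] = 0
j=1 s[j]='d': π[1]=1 (border 'd')
j=2 s[j]='d': π[2]=2 (border 'dd')
j=3 s[j]='a': k: 2→1→0; π[3]=0 (border '')
j=4 s[j]='d': π[4]=1 (border 'd')
j=5 s[j]='c': k: 1→0; π[5]=0 (border '')
j=6 s[j]='b': π[6]=0 (border '')
j=7 s[j]='c': π[7]=0 (border '')
j=8 s[j]='b': π[8]=0 (border '')
j=9 s[j]='b': π[9]=0 (border '')
j=10 s[j]='a': π[10]=0 (border '')
j=11 s[j]='d': π[11]=1 (border 'd')
j=12 s[j]='b': k: 1→0; π[12]=0 (border '')
j=13 s[j]='c': π[13]=0 (border '')
j=14 s[j]='a': π[14]=0 (border '')
j=15 s[j]='d': π[15]=1 (border 'd')
j=16 s[j]='b': k: 1→0; π[16]=0 (border '')
j=17 s[j]='a': π[17]=0 (border '')
j=18 s[j]='c': π[18]=0 (border '')
j=19 s[j]='d': π[19]=1 (border 'd')
j=20 s[j]='d': π[20]=2 (border 'dd')
j=21 s[j]='b': k: 2→1→0; π[21]=0 (border '')
j=22 s[j]='d': π[22]=1 (border 'd')
j=23 s[j]='b': k: 1→0; π[23]=0 (border '')
j=24 s[j]='c': π[24]=0 (border '')
j=25 s[j]='d': π[25]=1 (border 'd')
j=26 s[j]='b': k: 1→0; π[26]=0 (border '')
j=27 s[j]='a': π[27]=0 (border '')

[0, 1, 2, 0, 1, 0, 0, 0, 0, 0, 0, 1, 0, 0, 0, 1, 0, 0, 0, 1, 2, 0, 1, 0, 0, 1, 0, 0]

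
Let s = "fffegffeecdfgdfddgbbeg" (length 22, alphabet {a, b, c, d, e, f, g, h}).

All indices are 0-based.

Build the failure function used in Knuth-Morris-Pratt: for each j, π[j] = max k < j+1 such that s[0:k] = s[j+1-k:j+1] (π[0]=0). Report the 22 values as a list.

[0, 1, 2, 0, 0, 1, 2, 0, 0, 0, 0, 1, 0, 0, 1, 0, 0, 0, 0, 0, 0, 0]

π[0] = 0
j=1 s[j]='f': π[1]=1 (border 'f')
j=2 s[j]='f': π[2]=2 (border 'ff')
j=3 s[j]='e': k: 2→1→0; π[3]=0 (border '')
j=4 s[j]='g': π[4]=0 (border '')
j=5 s[j]='f': π[5]=1 (border 'f')
j=6 s[j]='f': π[6]=2 (border 'ff')
j=7 s[j]='e': k: 2→1→0; π[7]=0 (border '')
j=8 s[j]='e': π[8]=0 (border '')
j=9 s[j]='c': π[9]=0 (border '')
j=10 s[j]='d': π[10]=0 (border '')
j=11 s[j]='f': π[11]=1 (border 'f')
j=12 s[j]='g': k: 1→0; π[12]=0 (border '')
j=13 s[j]='d': π[13]=0 (border '')
j=14 s[j]='f': π[14]=1 (border 'f')
j=15 s[j]='d': k: 1→0; π[15]=0 (border '')
j=16 s[j]='d': π[16]=0 (border '')
j=17 s[j]='g': π[17]=0 (border '')
j=18 s[j]='b': π[18]=0 (border '')
j=19 s[j]='b': π[19]=0 (border '')
j=20 s[j]='e': π[20]=0 (border '')
j=21 s[j]='g': π[21]=0 (border '')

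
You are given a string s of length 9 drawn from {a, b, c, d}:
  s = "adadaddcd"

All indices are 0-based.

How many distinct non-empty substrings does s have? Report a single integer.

rank | idx | suffix
   0 |   0 | adadaddcd
   1 |   2 | adaddcd
   2 |   4 | addcd
   3 |   7 | cd
   4 |   8 | d
   5 |   1 | dadaddcd
   6 |   3 | daddcd
   7 |   6 | dcd
   8 |   5 | ddcd

SA = [0, 2, 4, 7, 8, 1, 3, 6, 5]
i: (SA[i-1],SA[i]) lcp shared
  1: (0,2) 4 'adad'
  2: (2,4) 2 'ad'
  3: (4,7) 0 ''
  4: (7,8) 0 ''
  5: (8,1) 1 'd'
  6: (1,3) 3 'dad'
  7: (3,6) 1 'd'
  8: (6,5) 1 'd'

n(n+1)/2 = 9·10/2 = 45
Σ LCP = 0 + 4 + 2 + 0 + 0 + 1 + 3 + 1 + 1 = 12
distinct = 45 − 12 = 33

33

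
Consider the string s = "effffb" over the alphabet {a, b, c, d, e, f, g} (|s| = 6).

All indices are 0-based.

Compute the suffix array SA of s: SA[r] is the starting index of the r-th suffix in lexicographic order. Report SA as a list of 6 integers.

sorted suffixes:
  #0 SA[0]=5  'b'
  #1 SA[1]=0  'effffb'
  #2 SA[2]=4  'fb'
  #3 SA[3]=3  'ffb'
  #4 SA[4]=2  'fffb'
  #5 SA[5]=1  'ffffb'

[5, 0, 4, 3, 2, 1]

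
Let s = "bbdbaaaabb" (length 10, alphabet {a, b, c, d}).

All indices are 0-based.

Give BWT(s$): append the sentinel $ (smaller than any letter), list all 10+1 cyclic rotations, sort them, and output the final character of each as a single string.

rank  rotation     last
    0  $bbdbaaaabb  b
    1  aaaabb$bbdb  b
    2  aaabb$bbdba  a
    3  aabb$bbdbaa  a
    4  abb$bbdbaaa  a
    5  b$bbdbaaaab  b
    6  baaaabb$bbd  d
    7  bb$bbdbaaaa  a
    8  bbdbaaaabb$  $
    9  bdbaaaabb$b  b
   10  dbaaaabb$bb  b

bbaaabda$bb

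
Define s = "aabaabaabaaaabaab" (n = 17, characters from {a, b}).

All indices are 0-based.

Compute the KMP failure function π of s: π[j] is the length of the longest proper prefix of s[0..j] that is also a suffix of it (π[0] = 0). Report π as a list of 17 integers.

[0, 1, 0, 1, 2, 3, 4, 5, 6, 7, 8, 2, 2, 3, 4, 5, 6]

π[0] = 0
j=1 s[j]='a': π[1]=1 (border 'a')
j=2 s[j]='b': k: 1→0; π[2]=0 (border '')
j=3 s[j]='a': π[3]=1 (border 'a')
j=4 s[j]='a': π[4]=2 (border 'aa')
j=5 s[j]='b': π[5]=3 (border 'aab')
j=6 s[j]='a': π[6]=4 (border 'aaba')
j=7 s[j]='a': π[7]=5 (border 'aabaa')
j=8 s[j]='b': π[8]=6 (border 'aabaab')
j=9 s[j]='a': π[9]=7 (border 'aabaaba')
j=10 s[j]='a': π[10]=8 (border 'aabaabaa')
j=11 s[j]='a': k: 8→5→2→1; π[11]=2 (border 'aa')
j=12 s[j]='a': k: 2→1; π[12]=2 (border 'aa')
j=13 s[j]='b': π[13]=3 (border 'aab')
j=14 s[j]='a': π[14]=4 (border 'aaba')
j=15 s[j]='a': π[15]=5 (border 'aabaa')
j=16 s[j]='b': π[16]=6 (border 'aabaab')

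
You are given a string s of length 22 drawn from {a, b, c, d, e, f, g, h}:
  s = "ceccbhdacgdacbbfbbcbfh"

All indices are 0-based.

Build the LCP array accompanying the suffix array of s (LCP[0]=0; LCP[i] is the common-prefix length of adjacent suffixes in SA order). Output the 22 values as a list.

[0, 2, 0, 2, 1, 1, 2, 1, 0, 2, 2, 1, 1, 1, 0, 3, 0, 0, 1, 0, 0, 1]

sorted suffixes:
  #0 SA[0]=11  'acbbfbbcbfh'
  #1 SA[1]=7  'acgdacbbfbbcbfh'
  #2 SA[2]=16  'bbcbfh'
  #3 SA[3]=13  'bbfbbcbfh'
  #4 SA[4]=17  'bcbfh'
  #5 SA[5]=14  'bfbbcbfh'
  #6 SA[6]=19  'bfh'
  #7 SA[7]=4  'bhdacgdacbbfbbcbfh'
  #8 SA[8]=12  'cbbfbbcbfh'
  #9 SA[9]=18  'cbfh'
  #10 SA[10]=3  'cbhdacgdacbbfbbcbfh'
  #11 SA[11]=2  'ccbhdacgdacbbfbbcbfh'
  #12 SA[12]=0  'ceccbhdacgdacbbfbbcbfh'
  #13 SA[13]=8  'cgdacbbfbbcbfh'
  #14 SA[14]=10  'dacbbfbbcbfh'
  #15 SA[15]=6  'dacgdacbbfbbcbfh'
  #16 SA[16]=1  'eccbhdacgdacbbfbbcbfh'
  #17 SA[17]=15  'fbbcbfh'
  #18 SA[18]=20  'fh'
  #19 SA[19]=9  'gdacbbfbbcbfh'
  #20 SA[20]=21  'h'
  #21 SA[21]=5  'hdacgdacbbfbbcbfh'

SA = [11, 7, 16, 13, 17, 14, 19, 4, 12, 18, 3, 2, 0, 8, 10, 6, 1, 15, 20, 9, 21, 5]
rank  pair      lcp
   1  s[11:],s[7:]  2  'ac'
   2  s[7:],s[16:]  0  ''
   3  s[16:],s[13:]  2  'bb'
   4  s[13:],s[17:]  1  'b'
   5  s[17:],s[14:]  1  'b'
   6  s[14:],s[19:]  2  'bf'
   7  s[19:],s[4:]  1  'b'
   8  s[4:],s[12:]  0  ''
   9  s[12:],s[18:]  2  'cb'
  10  s[18:],s[3:]  2  'cb'
  11  s[3:],s[2:]  1  'c'
  12  s[2:],s[0:]  1  'c'
  13  s[0:],s[8:]  1  'c'
  14  s[8:],s[10:]  0  ''
  15  s[10:],s[6:]  3  'dac'
  16  s[6:],s[1:]  0  ''
  17  s[1:],s[15:]  0  ''
  18  s[15:],s[20:]  1  'f'
  19  s[20:],s[9:]  0  ''
  20  s[9:],s[21:]  0  ''
  21  s[21:],s[5:]  1  'h'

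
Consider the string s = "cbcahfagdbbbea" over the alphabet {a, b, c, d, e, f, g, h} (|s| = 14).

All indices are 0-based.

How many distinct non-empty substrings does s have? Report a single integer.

98

rank→(start, suffix):
  0 → (13, 'a')
  1 → (6, 'agdbbbea')
  2 → (3, 'ahfagdbbbea')
  3 → (9, 'bbbea')
  4 → (10, 'bbea')
  5 → (1, 'bcahfagdbbbea')
  6 → (11, 'bea')
  7 → (2, 'cahfagdbbbea')
  8 → (0, 'cbcahfagdbbbea')
  9 → (8, 'dbbbea')
  10 → (12, 'ea')
  11 → (5, 'fagdbbbea')
  12 → (7, 'gdbbbea')
  13 → (4, 'hfagdbbbea')

SA = [13, 6, 3, 9, 10, 1, 11, 2, 0, 8, 12, 5, 7, 4]
i: (SA[i-1],SA[i]) lcp shared
  1: (13,6) 1 'a'
  2: (6,3) 1 'a'
  3: (3,9) 0 ''
  4: (9,10) 2 'bb'
  5: (10,1) 1 'b'
  6: (1,11) 1 'b'
  7: (11,2) 0 ''
  8: (2,0) 1 'c'
  9: (0,8) 0 ''
  10: (8,12) 0 ''
  11: (12,5) 0 ''
  12: (5,7) 0 ''
  13: (7,4) 0 ''

n(n+1)/2 = 14·15/2 = 105
Σ LCP = 0 + 1 + 1 + 0 + 2 + 1 + 1 + 0 + 1 + 0 + 0 + 0 + 0 + 0 = 7
distinct = 105 − 7 = 98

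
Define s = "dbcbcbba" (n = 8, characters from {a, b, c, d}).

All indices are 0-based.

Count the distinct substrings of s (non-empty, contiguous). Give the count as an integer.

29

sorted suffixes:
  #0 SA[0]=7  'a'
  #1 SA[1]=6  'ba'
  #2 SA[2]=5  'bba'
  #3 SA[3]=3  'bcbba'
  #4 SA[4]=1  'bcbcbba'
  #5 SA[5]=4  'cbba'
  #6 SA[6]=2  'cbcbba'
  #7 SA[7]=0  'dbcbcbba'

SA = [7, 6, 5, 3, 1, 4, 2, 0]
rank  pair      lcp
   1  s[7:],s[6:]  0  ''
   2  s[6:],s[5:]  1  'b'
   3  s[5:],s[3:]  1  'b'
   4  s[3:],s[1:]  3  'bcb'
   5  s[1:],s[4:]  0  ''
   6  s[4:],s[2:]  2  'cb'
   7  s[2:],s[0:]  0  ''

n(n+1)/2 = 8·9/2 = 36
Σ LCP = 0 + 0 + 1 + 1 + 3 + 0 + 2 + 0 = 7
distinct = 36 − 7 = 29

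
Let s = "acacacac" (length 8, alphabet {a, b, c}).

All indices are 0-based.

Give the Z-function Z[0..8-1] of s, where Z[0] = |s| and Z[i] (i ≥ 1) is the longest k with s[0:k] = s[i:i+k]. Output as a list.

[8, 0, 6, 0, 4, 0, 2, 0]

Z[0]=8
i=1: fresh scan; Z[1]=0
i=2: fresh scan; Z[2]=6 grow→box=[2,8)
i=3: min(r-i=5, Z[1]=0)=0; Z[3]=0
i=4: min(r-i=4, Z[2]=6)=4; Z[4]=4
i=5: min(r-i=3, Z[3]=0)=0; Z[5]=0
i=6: min(r-i=2, Z[4]=4)=2; Z[6]=2
i=7: min(r-i=1, Z[5]=0)=0; Z[7]=0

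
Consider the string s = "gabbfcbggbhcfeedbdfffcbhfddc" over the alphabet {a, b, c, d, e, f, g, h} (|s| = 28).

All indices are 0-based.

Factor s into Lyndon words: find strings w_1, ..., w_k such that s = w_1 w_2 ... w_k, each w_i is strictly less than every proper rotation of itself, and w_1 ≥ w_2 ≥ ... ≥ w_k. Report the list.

["g", "abbfcbggbhcfeedbdfffcbhfddc"]

emit factor 1: 'g' (i=0, period=1)
emit factor 2: 'abbfcbggbhcfeedbdfffcbhfddc' (i=1, period=27)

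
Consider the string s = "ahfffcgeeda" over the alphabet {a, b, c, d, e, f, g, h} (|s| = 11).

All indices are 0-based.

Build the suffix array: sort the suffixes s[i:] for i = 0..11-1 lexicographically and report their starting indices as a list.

[10, 0, 5, 9, 8, 7, 4, 3, 2, 6, 1]

sorted suffixes:
  #0 SA[0]=10  'a'
  #1 SA[1]=0  'ahfffcgeeda'
  #2 SA[2]=5  'cgeeda'
  #3 SA[3]=9  'da'
  #4 SA[4]=8  'eda'
  #5 SA[5]=7  'eeda'
  #6 SA[6]=4  'fcgeeda'
  #7 SA[7]=3  'ffcgeeda'
  #8 SA[8]=2  'fffcgeeda'
  #9 SA[9]=6  'geeda'
  #10 SA[10]=1  'hfffcgeeda'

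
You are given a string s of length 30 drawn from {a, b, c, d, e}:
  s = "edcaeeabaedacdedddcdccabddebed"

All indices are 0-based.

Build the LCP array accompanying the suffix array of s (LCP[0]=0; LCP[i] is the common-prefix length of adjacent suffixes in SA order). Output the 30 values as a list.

sorted suffixes:
  #0 SA[0]=6  'abaedacdedddcdccabddebed'
  #1 SA[1]=22  'abddebed'
  #2 SA[2]=11  'acdedddcdccabddebed'
  #3 SA[3]=8  'aedacdedddcdccabddebed'
  #4 SA[4]=3  'aeeabaedacdedddcdccabddebed'
  #5 SA[5]=7  'baedacdedddcdccabddebed'
  #6 SA[6]=23  'bddebed'
  #7 SA[7]=27  'bed'
  #8 SA[8]=21  'cabddebed'
  #9 SA[9]=2  'caeeabaedacdedddcdccabddebed'
  #10 SA[10]=20  'ccabddebed'
  #11 SA[11]=18  'cdccabddebed'
  #12 SA[12]=12  'cdedddcdccabddebed'
  #13 SA[13]=29  'd'
  #14 SA[14]=10  'dacdedddcdccabddebed'
  #15 SA[15]=1  'dcaeeabaedacdedddcdccabddebed'
  #16 SA[16]=19  'dccabddebed'
  #17 SA[17]=17  'dcdccabddebed'
  #18 SA[18]=16  'ddcdccabddebed'
  #19 SA[19]=15  'dddcdccabddebed'
  #20 SA[20]=24  'ddebed'
  #21 SA[21]=25  'debed'
  #22 SA[22]=13  'dedddcdccabddebed'
  #23 SA[23]=5  'eabaedacdedddcdccabddebed'
  #24 SA[24]=26  'ebed'
  #25 SA[25]=28  'ed'
  #26 SA[26]=9  'edacdedddcdccabddebed'
  #27 SA[27]=0  'edcaeeabaedacdedddcdccabddebed'
  #28 SA[28]=14  'edddcdccabddebed'
  #29 SA[29]=4  'eeabaedacdedddcdccabddebed'

SA = [6, 22, 11, 8, 3, 7, 23, 27, 21, 2, 20, 18, 12, 29, 10, 1, 19, 17, 16, 15, 24, 25, 13, 5, 26, 28, 9, 0, 14, 4]
[i] adj suffixes → lcp
  [1] 6/22 → 2 ('ab')
  [2] 22/11 → 1 ('a')
  [3] 11/8 → 1 ('a')
  [4] 8/3 → 2 ('ae')
  [5] 3/7 → 0 ('')
  [6] 7/23 → 1 ('b')
  [7] 23/27 → 1 ('b')
  [8] 27/21 → 0 ('')
  [9] 21/2 → 2 ('ca')
  [10] 2/20 → 1 ('c')
  [11] 20/18 → 1 ('c')
  [12] 18/12 → 2 ('cd')
  [13] 12/29 → 0 ('')
  [14] 29/10 → 1 ('d')
  [15] 10/1 → 1 ('d')
  [16] 1/19 → 2 ('dc')
  [17] 19/17 → 2 ('dc')
  [18] 17/16 → 1 ('d')
  [19] 16/15 → 2 ('dd')
  [20] 15/24 → 2 ('dd')
  [21] 24/25 → 1 ('d')
  [22] 25/13 → 2 ('de')
  [23] 13/5 → 0 ('')
  [24] 5/26 → 1 ('e')
  [25] 26/28 → 1 ('e')
  [26] 28/9 → 2 ('ed')
  [27] 9/0 → 2 ('ed')
  [28] 0/14 → 2 ('ed')
  [29] 14/4 → 1 ('e')

[0, 2, 1, 1, 2, 0, 1, 1, 0, 2, 1, 1, 2, 0, 1, 1, 2, 2, 1, 2, 2, 1, 2, 0, 1, 1, 2, 2, 2, 1]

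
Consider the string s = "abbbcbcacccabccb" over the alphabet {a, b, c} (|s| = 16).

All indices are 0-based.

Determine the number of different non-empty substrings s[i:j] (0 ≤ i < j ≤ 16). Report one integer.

115

sorted suffixes:
  #0 SA[0]=0  'abbbcbcacccabccb'
  #1 SA[1]=11  'abccb'
  #2 SA[2]=7  'acccabccb'
  #3 SA[3]=15  'b'
  #4 SA[4]=1  'bbbcbcacccabccb'
  #5 SA[5]=2  'bbcbcacccabccb'
  #6 SA[6]=5  'bcacccabccb'
  #7 SA[7]=3  'bcbcacccabccb'
  #8 SA[8]=12  'bccb'
  #9 SA[9]=10  'cabccb'
  #10 SA[10]=6  'cacccabccb'
  #11 SA[11]=14  'cb'
  #12 SA[12]=4  'cbcacccabccb'
  #13 SA[13]=9  'ccabccb'
  #14 SA[14]=13  'ccb'
  #15 SA[15]=8  'cccabccb'

SA = [0, 11, 7, 15, 1, 2, 5, 3, 12, 10, 6, 14, 4, 9, 13, 8]
[i] adj suffixes → lcp
  [1] 0/11 → 2 ('ab')
  [2] 11/7 → 1 ('a')
  [3] 7/15 → 0 ('')
  [4] 15/1 → 1 ('b')
  [5] 1/2 → 2 ('bb')
  [6] 2/5 → 1 ('b')
  [7] 5/3 → 2 ('bc')
  [8] 3/12 → 2 ('bc')
  [9] 12/10 → 0 ('')
  [10] 10/6 → 2 ('ca')
  [11] 6/14 → 1 ('c')
  [12] 14/4 → 2 ('cb')
  [13] 4/9 → 1 ('c')
  [14] 9/13 → 2 ('cc')
  [15] 13/8 → 2 ('cc')

n(n+1)/2 = 16·17/2 = 136
Σ LCP = 0 + 2 + 1 + 0 + 1 + 2 + 1 + 2 + 2 + 0 + 2 + 1 + 2 + 1 + 2 + 2 = 21
distinct = 136 − 21 = 115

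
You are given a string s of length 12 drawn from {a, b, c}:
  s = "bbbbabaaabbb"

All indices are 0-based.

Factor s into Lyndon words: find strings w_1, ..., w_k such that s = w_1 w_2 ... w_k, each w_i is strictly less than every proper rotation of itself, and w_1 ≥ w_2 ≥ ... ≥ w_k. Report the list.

emit factor 1: 'b' (i=0, period=1)
emit factor 2: 'b' (i=1, period=1)
emit factor 3: 'b' (i=2, period=1)
emit factor 4: 'b' (i=3, period=1)
emit factor 5: 'ab' (i=4, period=2)
emit factor 6: 'aaabbb' (i=6, period=6)

["b", "b", "b", "b", "ab", "aaabbb"]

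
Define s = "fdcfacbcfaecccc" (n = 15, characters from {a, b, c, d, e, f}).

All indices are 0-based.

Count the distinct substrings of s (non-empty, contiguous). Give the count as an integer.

rank | idx | suffix
   0 |   4 | acbcfaecccc
   1 |   9 | aecccc
   2 |   6 | bcfaecccc
   3 |  14 | c
   4 |   5 | cbcfaecccc
   5 |  13 | cc
   6 |  12 | ccc
   7 |  11 | cccc
   8 |   2 | cfacbcfaecccc
   9 |   7 | cfaecccc
  10 |   1 | dcfacbcfaecccc
  11 |  10 | ecccc
  12 |   3 | facbcfaecccc
  13 |   8 | faecccc
  14 |   0 | fdcfacbcfaecccc

SA = [4, 9, 6, 14, 5, 13, 12, 11, 2, 7, 1, 10, 3, 8, 0]
rank  pair      lcp
   1  s[4:],s[9:]  1  'a'
   2  s[9:],s[6:]  0  ''
   3  s[6:],s[14:]  0  ''
   4  s[14:],s[5:]  1  'c'
   5  s[5:],s[13:]  1  'c'
   6  s[13:],s[12:]  2  'cc'
   7  s[12:],s[11:]  3  'ccc'
   8  s[11:],s[2:]  1  'c'
   9  s[2:],s[7:]  3  'cfa'
  10  s[7:],s[1:]  0  ''
  11  s[1:],s[10:]  0  ''
  12  s[10:],s[3:]  0  ''
  13  s[3:],s[8:]  2  'fa'
  14  s[8:],s[0:]  1  'f'

n(n+1)/2 = 15·16/2 = 120
Σ LCP = 0 + 1 + 0 + 0 + 1 + 1 + 2 + 3 + 1 + 3 + 0 + 0 + 0 + 2 + 1 = 15
distinct = 120 − 15 = 105

105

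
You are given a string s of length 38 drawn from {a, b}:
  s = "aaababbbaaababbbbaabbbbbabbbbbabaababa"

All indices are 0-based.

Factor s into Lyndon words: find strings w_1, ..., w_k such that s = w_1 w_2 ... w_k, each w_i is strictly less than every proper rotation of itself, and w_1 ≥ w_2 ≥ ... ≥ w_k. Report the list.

["aaababbbaaababbbbaabbbbbabbbbbabaabab", "a"]

emit factor 1: 'aaababbbaaababbbbaabbbbbabbbbbabaabab' (i=0, period=37)
emit factor 2: 'a' (i=37, period=1)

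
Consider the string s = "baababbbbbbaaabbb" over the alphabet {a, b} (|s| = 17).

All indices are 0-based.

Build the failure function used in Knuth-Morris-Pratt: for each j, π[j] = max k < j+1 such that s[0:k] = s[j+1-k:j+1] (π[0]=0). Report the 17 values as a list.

π[0] = 0
j=1 s[j]='a': π[1]=0 (border '')
j=2 s[j]='a': π[2]=0 (border '')
j=3 s[j]='b': π[3]=1 (border 'b')
j=4 s[j]='a': π[4]=2 (border 'ba')
j=5 s[j]='b': k: 2→0; π[5]=1 (border 'b')
j=6 s[j]='b': k: 1→0; π[6]=1 (border 'b')
j=7 s[j]='b': k: 1→0; π[7]=1 (border 'b')
j=8 s[j]='b': k: 1→0; π[8]=1 (border 'b')
j=9 s[j]='b': k: 1→0; π[9]=1 (border 'b')
j=10 s[j]='b': k: 1→0; π[10]=1 (border 'b')
j=11 s[j]='a': π[11]=2 (border 'ba')
j=12 s[j]='a': π[12]=3 (border 'baa')
j=13 s[j]='a': k: 3→0; π[13]=0 (border '')
j=14 s[j]='b': π[14]=1 (border 'b')
j=15 s[j]='b': k: 1→0; π[15]=1 (border 'b')
j=16 s[j]='b': k: 1→0; π[16]=1 (border 'b')

[0, 0, 0, 1, 2, 1, 1, 1, 1, 1, 1, 2, 3, 0, 1, 1, 1]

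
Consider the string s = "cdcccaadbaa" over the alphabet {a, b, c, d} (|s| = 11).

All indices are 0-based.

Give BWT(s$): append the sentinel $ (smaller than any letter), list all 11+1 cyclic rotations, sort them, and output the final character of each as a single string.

aabcadccd$ac

rank  rotation      last
    0  $cdcccaadbaa  a
    1  a$cdcccaadba  a
    2  aa$cdcccaadb  b
    3  aadbaa$cdccc  c
    4  adbaa$cdccca  a
    5  baa$cdcccaad  d
    6  caadbaa$cdcc  c
    7  ccaadbaa$cdc  c
    8  cccaadbaa$cd  d
    9  cdcccaadbaa$  $
   10  dbaa$cdcccaa  a
   11  dcccaadbaa$c  c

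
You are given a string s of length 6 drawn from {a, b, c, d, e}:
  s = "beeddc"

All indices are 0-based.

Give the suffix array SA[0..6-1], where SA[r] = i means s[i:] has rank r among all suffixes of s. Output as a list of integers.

[0, 5, 4, 3, 2, 1]

rank→(start, suffix):
  0 → (0, 'beeddc')
  1 → (5, 'c')
  2 → (4, 'dc')
  3 → (3, 'ddc')
  4 → (2, 'eddc')
  5 → (1, 'eeddc')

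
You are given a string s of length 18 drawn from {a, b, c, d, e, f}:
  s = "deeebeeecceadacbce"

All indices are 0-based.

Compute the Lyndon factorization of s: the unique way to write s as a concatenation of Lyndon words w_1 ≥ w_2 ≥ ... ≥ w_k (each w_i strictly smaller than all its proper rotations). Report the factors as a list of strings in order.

emit factor 1: 'deee' (i=0, period=4)
emit factor 2: 'beeecce' (i=4, period=7)
emit factor 3: 'ad' (i=11, period=2)
emit factor 4: 'acbce' (i=13, period=5)

["deee", "beeecce", "ad", "acbce"]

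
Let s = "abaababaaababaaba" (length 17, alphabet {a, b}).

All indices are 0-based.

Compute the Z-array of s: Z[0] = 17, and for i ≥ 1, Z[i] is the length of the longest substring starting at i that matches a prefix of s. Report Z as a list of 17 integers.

[17, 0, 1, 3, 0, 4, 0, 1, 1, 3, 0, 6, 0, 1, 3, 0, 1]

Z[0]=17
i=1: fresh scan; Z[1]=0
i=2: fresh scan; Z[2]=1 grow→box=[2,3)
i=3: fresh scan; Z[3]=3 grow→box=[3,6)
i=4: min(r-i=2, Z[1]=0)=0; Z[4]=0
i=5: min(r-i=1, Z[2]=1)=1; Z[5]=4 grow→box=[5,9)
i=6: min(r-i=3, Z[1]=0)=0; Z[6]=0
i=7: min(r-i=2, Z[2]=1)=1; Z[7]=1
i=8: min(r-i=1, Z[3]=3)=1; Z[8]=1
i=9: fresh scan; Z[9]=3 grow→box=[9,12)
i=10: min(r-i=2, Z[1]=0)=0; Z[10]=0
i=11: min(r-i=1, Z[2]=1)=1; Z[11]=6 grow→box=[11,17)
i=12: min(r-i=5, Z[1]=0)=0; Z[12]=0
i=13: min(r-i=4, Z[2]=1)=1; Z[13]=1
i=14: min(r-i=3, Z[3]=3)=3; Z[14]=3
i=15: min(r-i=2, Z[4]=0)=0; Z[15]=0
i=16: min(r-i=1, Z[5]=4)=1; Z[16]=1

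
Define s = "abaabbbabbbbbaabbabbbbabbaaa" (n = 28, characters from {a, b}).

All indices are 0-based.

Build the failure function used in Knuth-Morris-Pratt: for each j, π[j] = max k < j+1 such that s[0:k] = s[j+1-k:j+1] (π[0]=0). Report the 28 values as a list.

π[0] = 0
j=1 s[j]='b': π[1]=0 (border '')
j=2 s[j]='a': π[2]=1 (border 'a')
j=3 s[j]='a': k: 1→0; π[3]=1 (border 'a')
j=4 s[j]='b': π[4]=2 (border 'ab')
j=5 s[j]='b': k: 2→0; π[5]=0 (border '')
j=6 s[j]='b': π[6]=0 (border '')
j=7 s[j]='a': π[7]=1 (border 'a')
j=8 s[j]='b': π[8]=2 (border 'ab')
j=9 s[j]='b': k: 2→0; π[9]=0 (border '')
j=10 s[j]='b': π[10]=0 (border '')
j=11 s[j]='b': π[11]=0 (border '')
j=12 s[j]='b': π[12]=0 (border '')
j=13 s[j]='a': π[13]=1 (border 'a')
j=14 s[j]='a': k: 1→0; π[14]=1 (border 'a')
j=15 s[j]='b': π[15]=2 (border 'ab')
j=16 s[j]='b': k: 2→0; π[16]=0 (border '')
j=17 s[j]='a': π[17]=1 (border 'a')
j=18 s[j]='b': π[18]=2 (border 'ab')
j=19 s[j]='b': k: 2→0; π[19]=0 (border '')
j=20 s[j]='b': π[20]=0 (border '')
j=21 s[j]='b': π[21]=0 (border '')
j=22 s[j]='a': π[22]=1 (border 'a')
j=23 s[j]='b': π[23]=2 (border 'ab')
j=24 s[j]='b': k: 2→0; π[24]=0 (border '')
j=25 s[j]='a': π[25]=1 (border 'a')
j=26 s[j]='a': k: 1→0; π[26]=1 (border 'a')
j=27 s[j]='a': k: 1→0; π[27]=1 (border 'a')

[0, 0, 1, 1, 2, 0, 0, 1, 2, 0, 0, 0, 0, 1, 1, 2, 0, 1, 2, 0, 0, 0, 1, 2, 0, 1, 1, 1]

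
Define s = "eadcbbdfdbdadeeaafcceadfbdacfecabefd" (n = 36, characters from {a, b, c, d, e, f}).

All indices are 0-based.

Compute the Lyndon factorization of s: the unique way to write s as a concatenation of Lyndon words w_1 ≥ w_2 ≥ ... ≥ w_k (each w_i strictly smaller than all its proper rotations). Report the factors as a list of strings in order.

emit factor 1: 'e' (i=0, period=1)
emit factor 2: 'adcbbdfdbdadee' (i=1, period=14)
emit factor 3: 'aafcceadfbdacfecabefd' (i=15, period=21)

["e", "adcbbdfdbdadee", "aafcceadfbdacfecabefd"]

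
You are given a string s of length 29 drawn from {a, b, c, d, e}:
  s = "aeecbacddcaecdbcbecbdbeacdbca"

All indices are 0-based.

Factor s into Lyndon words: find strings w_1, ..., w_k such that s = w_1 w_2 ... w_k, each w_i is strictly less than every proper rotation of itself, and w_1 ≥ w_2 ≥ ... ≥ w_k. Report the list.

emit factor 1: 'aeecb' (i=0, period=5)
emit factor 2: 'acddcaecdbcbecbdbe' (i=5, period=18)
emit factor 3: 'acdbc' (i=23, period=5)
emit factor 4: 'a' (i=28, period=1)

["aeecb", "acddcaecdbcbecbdbe", "acdbc", "a"]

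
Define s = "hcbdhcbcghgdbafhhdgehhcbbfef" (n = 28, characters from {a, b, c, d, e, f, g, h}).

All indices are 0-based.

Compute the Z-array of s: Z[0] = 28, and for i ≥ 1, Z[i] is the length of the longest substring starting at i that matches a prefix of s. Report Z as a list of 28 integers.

Z[0]=28
i=1: i≥r, start 0; Z[1]=0
i=2: i≥r, start 0; Z[2]=0
i=3: i≥r, start 0; Z[3]=0
i=4: i≥r, start 0; Z[4]=3 grow→box=[4,7)
i=5: min(r-i=2, Z[1]=0)=0; Z[5]=0
i=6: min(r-i=1, Z[2]=0)=0; Z[6]=0
i=7: i≥r, start 0; Z[7]=0
i=8: i≥r, start 0; Z[8]=0
i=9: i≥r, start 0; Z[9]=1 grow→box=[9,10)
i=10: i≥r, start 0; Z[10]=0
i=11: i≥r, start 0; Z[11]=0
i=12: i≥r, start 0; Z[12]=0
i=13: i≥r, start 0; Z[13]=0
i=14: i≥r, start 0; Z[14]=0
i=15: i≥r, start 0; Z[15]=1 grow→box=[15,16)
i=16: i≥r, start 0; Z[16]=1 grow→box=[16,17)
i=17: i≥r, start 0; Z[17]=0
i=18: i≥r, start 0; Z[18]=0
i=19: i≥r, start 0; Z[19]=0
i=20: i≥r, start 0; Z[20]=1 grow→box=[20,21)
i=21: i≥r, start 0; Z[21]=3 grow→box=[21,24)
i=22: min(r-i=2, Z[1]=0)=0; Z[22]=0
i=23: min(r-i=1, Z[2]=0)=0; Z[23]=0
i=24: i≥r, start 0; Z[24]=0
i=25: i≥r, start 0; Z[25]=0
i=26: i≥r, start 0; Z[26]=0
i=27: i≥r, start 0; Z[27]=0

[28, 0, 0, 0, 3, 0, 0, 0, 0, 1, 0, 0, 0, 0, 0, 1, 1, 0, 0, 0, 1, 3, 0, 0, 0, 0, 0, 0]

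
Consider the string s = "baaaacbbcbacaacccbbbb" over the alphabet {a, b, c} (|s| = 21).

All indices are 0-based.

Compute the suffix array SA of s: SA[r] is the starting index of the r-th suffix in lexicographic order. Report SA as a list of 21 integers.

[1, 2, 3, 12, 10, 4, 13, 20, 0, 9, 19, 18, 17, 6, 7, 11, 8, 16, 5, 15, 14]

rank→(start, suffix):
  0 → (1, 'aaaacbbcbacaacccbbbb')
  1 → (2, 'aaacbbcbacaacccbbbb')
  2 → (3, 'aacbbcbacaacccbbbb')
  3 → (12, 'aacccbbbb')
  4 → (10, 'acaacccbbbb')
  5 → (4, 'acbbcbacaacccbbbb')
  6 → (13, 'acccbbbb')
  7 → (20, 'b')
  8 → (0, 'baaaacbbcbacaacccbbbb')
  9 → (9, 'bacaacccbbbb')
  10 → (19, 'bb')
  11 → (18, 'bbb')
  12 → (17, 'bbbb')
  13 → (6, 'bbcbacaacccbbbb')
  14 → (7, 'bcbacaacccbbbb')
  15 → (11, 'caacccbbbb')
  16 → (8, 'cbacaacccbbbb')
  17 → (16, 'cbbbb')
  18 → (5, 'cbbcbacaacccbbbb')
  19 → (15, 'ccbbbb')
  20 → (14, 'cccbbbb')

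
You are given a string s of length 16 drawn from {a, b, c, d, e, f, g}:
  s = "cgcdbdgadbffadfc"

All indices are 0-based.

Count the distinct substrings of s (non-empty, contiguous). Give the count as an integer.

124

rank→(start, suffix):
  0 → (7, 'adbffadfc')
  1 → (12, 'adfc')
  2 → (4, 'bdgadbffadfc')
  3 → (9, 'bffadfc')
  4 → (15, 'c')
  5 → (2, 'cdbdgadbffadfc')
  6 → (0, 'cgcdbdgadbffadfc')
  7 → (3, 'dbdgadbffadfc')
  8 → (8, 'dbffadfc')
  9 → (13, 'dfc')
  10 → (5, 'dgadbffadfc')
  11 → (11, 'fadfc')
  12 → (14, 'fc')
  13 → (10, 'ffadfc')
  14 → (6, 'gadbffadfc')
  15 → (1, 'gcdbdgadbffadfc')

SA = [7, 12, 4, 9, 15, 2, 0, 3, 8, 13, 5, 11, 14, 10, 6, 1]
i: (SA[i-1],SA[i]) lcp shared
  1: (7,12) 2 'ad'
  2: (12,4) 0 ''
  3: (4,9) 1 'b'
  4: (9,15) 0 ''
  5: (15,2) 1 'c'
  6: (2,0) 1 'c'
  7: (0,3) 0 ''
  8: (3,8) 2 'db'
  9: (8,13) 1 'd'
  10: (13,5) 1 'd'
  11: (5,11) 0 ''
  12: (11,14) 1 'f'
  13: (14,10) 1 'f'
  14: (10,6) 0 ''
  15: (6,1) 1 'g'

n(n+1)/2 = 16·17/2 = 136
Σ LCP = 0 + 2 + 0 + 1 + 0 + 1 + 1 + 0 + 2 + 1 + 1 + 0 + 1 + 1 + 0 + 1 = 12
distinct = 136 − 12 = 124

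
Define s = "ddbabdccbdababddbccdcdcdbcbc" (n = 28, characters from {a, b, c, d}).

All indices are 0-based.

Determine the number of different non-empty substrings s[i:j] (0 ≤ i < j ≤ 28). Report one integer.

358

rank→(start, suffix):
  0 → (10, 'ababddbccdcdcdbcbc')
  1 → (3, 'abdccbdababddbccdcdcdbcbc')
  2 → (12, 'abddbccdcdcdbcbc')
  3 → (2, 'babdccbdababddbccdcdcdbcbc')
  4 → (11, 'babddbccdcdcdbcbc')
  5 → (26, 'bc')
  6 → (24, 'bcbc')
  7 → (16, 'bccdcdcdbcbc')
  8 → (8, 'bdababddbccdcdcdbcbc')
  9 → (4, 'bdccbdababddbccdcdcdbcbc')
  10 → (13, 'bddbccdcdcdbcbc')
  11 → (27, 'c')
  12 → (25, 'cbc')
  13 → (7, 'cbdababddbccdcdcdbcbc')
  14 → (6, 'ccbdababddbccdcdcdbcbc')
  15 → (17, 'ccdcdcdbcbc')
  16 → (22, 'cdbcbc')
  17 → (20, 'cdcdbcbc')
  18 → (18, 'cdcdcdbcbc')
  19 → (9, 'dababddbccdcdcdbcbc')
  20 → (1, 'dbabdccbdababddbccdcdcdbcbc')
  21 → (23, 'dbcbc')
  22 → (15, 'dbccdcdcdbcbc')
  23 → (5, 'dccbdababddbccdcdcdbcbc')
  24 → (21, 'dcdbcbc')
  25 → (19, 'dcdcdbcbc')
  26 → (0, 'ddbabdccbdababddbccdcdcdbcbc')
  27 → (14, 'ddbccdcdcdbcbc')

SA = [10, 3, 12, 2, 11, 26, 24, 16, 8, 4, 13, 27, 25, 7, 6, 17, 22, 20, 18, 9, 1, 23, 15, 5, 21, 19, 0, 14]
rank  pair      lcp
   1  s[10:],s[3:]  2  'ab'
   2  s[3:],s[12:]  3  'abd'
   3  s[12:],s[2:]  0  ''
   4  s[2:],s[11:]  4  'babd'
   5  s[11:],s[26:]  1  'b'
   6  s[26:],s[24:]  2  'bc'
   7  s[24:],s[16:]  2  'bc'
   8  s[16:],s[8:]  1  'b'
   9  s[8:],s[4:]  2  'bd'
  10  s[4:],s[13:]  2  'bd'
  11  s[13:],s[27:]  0  ''
  12  s[27:],s[25:]  1  'c'
  13  s[25:],s[7:]  2  'cb'
  14  s[7:],s[6:]  1  'c'
  15  s[6:],s[17:]  2  'cc'
  16  s[17:],s[22:]  1  'c'
  17  s[22:],s[20:]  2  'cd'
  18  s[20:],s[18:]  4  'cdcd'
  19  s[18:],s[9:]  0  ''
  20  s[9:],s[1:]  1  'd'
  21  s[1:],s[23:]  2  'db'
  22  s[23:],s[15:]  3  'dbc'
  23  s[15:],s[5:]  1  'd'
  24  s[5:],s[21:]  2  'dc'
  25  s[21:],s[19:]  3  'dcd'
  26  s[19:],s[0:]  1  'd'
  27  s[0:],s[14:]  3  'ddb'

n(n+1)/2 = 28·29/2 = 406
Σ LCP = 0 + 2 + 3 + 0 + 4 + 1 + 2 + 2 + 1 + 2 + 2 + 0 + 1 + 2 + 1 + 2 + 1 + 2 + 4 + 0 + 1 + 2 + 3 + 1 + 2 + 3 + 1 + 3 = 48
distinct = 406 − 48 = 358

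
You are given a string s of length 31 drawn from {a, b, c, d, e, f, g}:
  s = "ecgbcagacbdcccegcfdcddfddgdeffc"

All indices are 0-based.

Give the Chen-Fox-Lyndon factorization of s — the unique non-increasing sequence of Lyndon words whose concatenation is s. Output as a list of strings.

["e", "cg", "bc", "ag", "acbdcccegcfdcddfddgdeffc"]

emit factor 1: 'e' (i=0, period=1)
emit factor 2: 'cg' (i=1, period=2)
emit factor 3: 'bc' (i=3, period=2)
emit factor 4: 'ag' (i=5, period=2)
emit factor 5: 'acbdcccegcfdcddfddgdeffc' (i=7, period=24)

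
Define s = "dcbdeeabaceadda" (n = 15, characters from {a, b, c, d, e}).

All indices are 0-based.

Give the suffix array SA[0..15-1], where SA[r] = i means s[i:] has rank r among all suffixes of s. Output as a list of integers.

sorted suffixes:
  #0 SA[0]=14  'a'
  #1 SA[1]=6  'abaceadda'
  #2 SA[2]=8  'aceadda'
  #3 SA[3]=11  'adda'
  #4 SA[4]=7  'baceadda'
  #5 SA[5]=2  'bdeeabaceadda'
  #6 SA[6]=1  'cbdeeabaceadda'
  #7 SA[7]=9  'ceadda'
  #8 SA[8]=13  'da'
  #9 SA[9]=0  'dcbdeeabaceadda'
  #10 SA[10]=12  'dda'
  #11 SA[11]=3  'deeabaceadda'
  #12 SA[12]=5  'eabaceadda'
  #13 SA[13]=10  'eadda'
  #14 SA[14]=4  'eeabaceadda'

[14, 6, 8, 11, 7, 2, 1, 9, 13, 0, 12, 3, 5, 10, 4]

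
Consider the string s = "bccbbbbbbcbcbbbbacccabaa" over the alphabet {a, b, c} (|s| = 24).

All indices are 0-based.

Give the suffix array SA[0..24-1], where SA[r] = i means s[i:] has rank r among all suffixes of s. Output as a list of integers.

[23, 22, 20, 16, 21, 15, 14, 13, 12, 3, 4, 5, 6, 7, 10, 8, 0, 19, 11, 2, 9, 18, 1, 17]

sorted suffixes:
  #0 SA[0]=23  'a'
  #1 SA[1]=22  'aa'
  #2 SA[2]=20  'abaa'
  #3 SA[3]=16  'acccabaa'
  #4 SA[4]=21  'baa'
  #5 SA[5]=15  'bacccabaa'
  #6 SA[6]=14  'bbacccabaa'
  #7 SA[7]=13  'bbbacccabaa'
  #8 SA[8]=12  'bbbbacccabaa'
  #9 SA[9]=3  'bbbbbbcbcbbbbacccabaa'
  #10 SA[10]=4  'bbbbbcbcbbbbacccabaa'
  #11 SA[11]=5  'bbbbcbcbbbbacccabaa'
  #12 SA[12]=6  'bbbcbcbbbbacccabaa'
  #13 SA[13]=7  'bbcbcbbbbacccabaa'
  #14 SA[14]=10  'bcbbbbacccabaa'
  #15 SA[15]=8  'bcbcbbbbacccabaa'
  #16 SA[16]=0  'bccbbbbbbcbcbbbbacccabaa'
  #17 SA[17]=19  'cabaa'
  #18 SA[18]=11  'cbbbbacccabaa'
  #19 SA[19]=2  'cbbbbbbcbcbbbbacccabaa'
  #20 SA[20]=9  'cbcbbbbacccabaa'
  #21 SA[21]=18  'ccabaa'
  #22 SA[22]=1  'ccbbbbbbcbcbbbbacccabaa'
  #23 SA[23]=17  'cccabaa'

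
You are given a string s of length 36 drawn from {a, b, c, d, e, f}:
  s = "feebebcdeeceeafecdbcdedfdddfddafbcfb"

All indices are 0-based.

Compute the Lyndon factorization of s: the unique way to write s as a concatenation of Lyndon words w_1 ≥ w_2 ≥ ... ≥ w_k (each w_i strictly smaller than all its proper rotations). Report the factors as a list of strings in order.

emit factor 1: 'f' (i=0, period=1)
emit factor 2: 'e' (i=1, period=1)
emit factor 3: 'e' (i=2, period=1)
emit factor 4: 'be' (i=3, period=2)
emit factor 5: 'bcdeecee' (i=5, period=8)
emit factor 6: 'afecdbcdedfdddfdd' (i=13, period=17)
emit factor 7: 'afbcfb' (i=30, period=6)

["f", "e", "e", "be", "bcdeecee", "afecdbcdedfdddfdd", "afbcfb"]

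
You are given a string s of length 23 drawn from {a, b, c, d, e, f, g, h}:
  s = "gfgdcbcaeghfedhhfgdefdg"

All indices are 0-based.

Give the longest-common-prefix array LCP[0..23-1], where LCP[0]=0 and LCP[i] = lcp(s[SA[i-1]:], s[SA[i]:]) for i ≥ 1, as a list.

[0, 0, 0, 1, 0, 1, 1, 1, 0, 1, 1, 0, 1, 1, 3, 0, 1, 2, 1, 1, 0, 2, 1]

rank→(start, suffix):
  0 → (7, 'aeghfedhhfgdefdg')
  1 → (5, 'bcaeghfedhhfgdefdg')
  2 → (6, 'caeghfedhhfgdefdg')
  3 → (4, 'cbcaeghfedhhfgdefdg')
  4 → (3, 'dcbcaeghfedhhfgdefdg')
  5 → (18, 'defdg')
  6 → (21, 'dg')
  7 → (13, 'dhhfgdefdg')
  8 → (12, 'edhhfgdefdg')
  9 → (19, 'efdg')
  10 → (8, 'eghfedhhfgdefdg')
  11 → (20, 'fdg')
  12 → (11, 'fedhhfgdefdg')
  13 → (1, 'fgdcbcaeghfedhhfgdefdg')
  14 → (16, 'fgdefdg')
  15 → (22, 'g')
  16 → (2, 'gdcbcaeghfedhhfgdefdg')
  17 → (17, 'gdefdg')
  18 → (0, 'gfgdcbcaeghfedhhfgdefdg')
  19 → (9, 'ghfedhhfgdefdg')
  20 → (10, 'hfedhhfgdefdg')
  21 → (15, 'hfgdefdg')
  22 → (14, 'hhfgdefdg')

SA = [7, 5, 6, 4, 3, 18, 21, 13, 12, 19, 8, 20, 11, 1, 16, 22, 2, 17, 0, 9, 10, 15, 14]
[i] adj suffixes → lcp
  [1] 7/5 → 0 ('')
  [2] 5/6 → 0 ('')
  [3] 6/4 → 1 ('c')
  [4] 4/3 → 0 ('')
  [5] 3/18 → 1 ('d')
  [6] 18/21 → 1 ('d')
  [7] 21/13 → 1 ('d')
  [8] 13/12 → 0 ('')
  [9] 12/19 → 1 ('e')
  [10] 19/8 → 1 ('e')
  [11] 8/20 → 0 ('')
  [12] 20/11 → 1 ('f')
  [13] 11/1 → 1 ('f')
  [14] 1/16 → 3 ('fgd')
  [15] 16/22 → 0 ('')
  [16] 22/2 → 1 ('g')
  [17] 2/17 → 2 ('gd')
  [18] 17/0 → 1 ('g')
  [19] 0/9 → 1 ('g')
  [20] 9/10 → 0 ('')
  [21] 10/15 → 2 ('hf')
  [22] 15/14 → 1 ('h')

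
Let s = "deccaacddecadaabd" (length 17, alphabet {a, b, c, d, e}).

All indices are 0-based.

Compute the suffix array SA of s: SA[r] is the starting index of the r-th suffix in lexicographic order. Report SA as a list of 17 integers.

[13, 4, 14, 5, 11, 15, 3, 10, 2, 6, 16, 12, 7, 8, 0, 9, 1]

sorted suffixes:
  #0 SA[0]=13  'aabd'
  #1 SA[1]=4  'aacddecadaabd'
  #2 SA[2]=14  'abd'
  #3 SA[3]=5  'acddecadaabd'
  #4 SA[4]=11  'adaabd'
  #5 SA[5]=15  'bd'
  #6 SA[6]=3  'caacddecadaabd'
  #7 SA[7]=10  'cadaabd'
  #8 SA[8]=2  'ccaacddecadaabd'
  #9 SA[9]=6  'cddecadaabd'
  #10 SA[10]=16  'd'
  #11 SA[11]=12  'daabd'
  #12 SA[12]=7  'ddecadaabd'
  #13 SA[13]=8  'decadaabd'
  #14 SA[14]=0  'deccaacddecadaabd'
  #15 SA[15]=9  'ecadaabd'
  #16 SA[16]=1  'eccaacddecadaabd'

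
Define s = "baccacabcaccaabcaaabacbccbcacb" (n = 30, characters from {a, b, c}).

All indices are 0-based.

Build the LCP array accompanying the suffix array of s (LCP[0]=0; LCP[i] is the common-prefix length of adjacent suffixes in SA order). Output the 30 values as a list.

[0, 2, 3, 1, 2, 4, 1, 2, 3, 2, 4, 0, 1, 3, 1, 3, 4, 2, 0, 3, 2, 2, 3, 3, 1, 2, 3, 1, 3, 2]

sorted suffixes:
  #0 SA[0]=16  'aaabacbccbcacb'
  #1 SA[1]=17  'aabacbccbcacb'
  #2 SA[2]=12  'aabcaaabacbccbcacb'
  #3 SA[3]=18  'abacbccbcacb'
  #4 SA[4]=13  'abcaaabacbccbcacb'
  #5 SA[5]=6  'abcaccaabcaaabacbccbcacb'
  #6 SA[6]=4  'acabcaccaabcaaabacbccbcacb'
  #7 SA[7]=27  'acb'
  #8 SA[8]=20  'acbccbcacb'
  #9 SA[9]=9  'accaabcaaabacbccbcacb'
  #10 SA[10]=1  'accacabcaccaabcaaabacbccbcacb'
  #11 SA[11]=29  'b'
  #12 SA[12]=19  'bacbccbcacb'
  #13 SA[13]=0  'baccacabcaccaabcaaabacbccbcacb'
  #14 SA[14]=14  'bcaaabacbccbcacb'
  #15 SA[15]=25  'bcacb'
  #16 SA[16]=7  'bcaccaabcaaabacbccbcacb'
  #17 SA[17]=22  'bccbcacb'
  #18 SA[18]=15  'caaabacbccbcacb'
  #19 SA[19]=11  'caabcaaabacbccbcacb'
  #20 SA[20]=5  'cabcaccaabcaaabacbccbcacb'
  #21 SA[21]=3  'cacabcaccaabcaaabacbccbcacb'
  #22 SA[22]=26  'cacb'
  #23 SA[23]=8  'caccaabcaaabacbccbcacb'
  #24 SA[24]=28  'cb'
  #25 SA[25]=24  'cbcacb'
  #26 SA[26]=21  'cbccbcacb'
  #27 SA[27]=10  'ccaabcaaabacbccbcacb'
  #28 SA[28]=2  'ccacabcaccaabcaaabacbccbcacb'
  #29 SA[29]=23  'ccbcacb'

SA = [16, 17, 12, 18, 13, 6, 4, 27, 20, 9, 1, 29, 19, 0, 14, 25, 7, 22, 15, 11, 5, 3, 26, 8, 28, 24, 21, 10, 2, 23]
rank  pair      lcp
   1  s[16:],s[17:]  2  'aa'
   2  s[17:],s[12:]  3  'aab'
   3  s[12:],s[18:]  1  'a'
   4  s[18:],s[13:]  2  'ab'
   5  s[13:],s[6:]  4  'abca'
   6  s[6:],s[4:]  1  'a'
   7  s[4:],s[27:]  2  'ac'
   8  s[27:],s[20:]  3  'acb'
   9  s[20:],s[9:]  2  'ac'
  10  s[9:],s[1:]  4  'acca'
  11  s[1:],s[29:]  0  ''
  12  s[29:],s[19:]  1  'b'
  13  s[19:],s[0:]  3  'bac'
  14  s[0:],s[14:]  1  'b'
  15  s[14:],s[25:]  3  'bca'
  16  s[25:],s[7:]  4  'bcac'
  17  s[7:],s[22:]  2  'bc'
  18  s[22:],s[15:]  0  ''
  19  s[15:],s[11:]  3  'caa'
  20  s[11:],s[5:]  2  'ca'
  21  s[5:],s[3:]  2  'ca'
  22  s[3:],s[26:]  3  'cac'
  23  s[26:],s[8:]  3  'cac'
  24  s[8:],s[28:]  1  'c'
  25  s[28:],s[24:]  2  'cb'
  26  s[24:],s[21:]  3  'cbc'
  27  s[21:],s[10:]  1  'c'
  28  s[10:],s[2:]  3  'cca'
  29  s[2:],s[23:]  2  'cc'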